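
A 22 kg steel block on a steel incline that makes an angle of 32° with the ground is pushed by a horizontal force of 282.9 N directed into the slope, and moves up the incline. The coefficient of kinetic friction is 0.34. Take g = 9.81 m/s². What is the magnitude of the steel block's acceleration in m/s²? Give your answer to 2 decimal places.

The horizontal push has components F cos 32° = 282.9 × 0.8480 = 239.899 N up the incline and F sin 32° = 282.9 × 0.5299 = 149.909 N pressing into the surface.
The normal force is therefore N = mg cos 32° + F sin 32° = 183.015 + 149.909 = 332.924 N, and kinetic friction down the slope is μN = 0.34 × 332.924 = 113.194 N.
Along the incline: F cos 32° − mg sin 32° − μN = ma, so 239.899 − 114.363 − 113.194 = 22 a, giving a = 0.5610 m/s².

0.56 m/s²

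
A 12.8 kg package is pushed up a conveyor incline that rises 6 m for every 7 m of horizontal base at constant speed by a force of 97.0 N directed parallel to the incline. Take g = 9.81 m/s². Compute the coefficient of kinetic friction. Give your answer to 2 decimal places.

0.16

At constant speed ΣF = 0 along the incline. The applied 97.0 N acts up the slope; the weight component mg sin 40.60° = 81.719 N and kinetic friction μN both act down the slope.
So 97.0 = 81.719 + μ × 95.338, giving μ = (97.0 − 81.719) / 95.338 = 0.1603.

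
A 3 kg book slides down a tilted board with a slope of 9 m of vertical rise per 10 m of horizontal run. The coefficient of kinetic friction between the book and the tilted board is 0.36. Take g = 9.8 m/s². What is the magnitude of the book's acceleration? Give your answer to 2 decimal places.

3.93 m/s²

Resolving the weight along the incline: the component pulling the book down the slope is mg sin 41.99° = 3 × 9.8 × 0.6690 = 19.669 N, and the normal force is N = mg cos 41.99° = 3 × 9.8 × 0.7433 = 21.853 N.
Kinetic friction acts up the slope with magnitude f = μN = 0.36 × 21.853 = 7.867 N.
Net force along the incline is 19.669 − 7.867 = 11.802 N, so a = 11.802 / 3 = 3.9340 m/s².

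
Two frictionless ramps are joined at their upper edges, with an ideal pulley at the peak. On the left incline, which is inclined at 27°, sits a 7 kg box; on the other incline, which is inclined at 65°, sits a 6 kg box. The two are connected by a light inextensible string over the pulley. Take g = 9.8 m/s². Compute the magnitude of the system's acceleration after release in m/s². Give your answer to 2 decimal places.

1.70 m/s²

Resolve each weight along its own incline: the 7 kg mass has component 7 × 9.8 × sin 27° = 31.144 N down its slope, and the 6 kg mass has 6 × 9.8 × sin 65° = 53.291 N down its slope.
The 6 kg side's 53.291 N exceeds the other side's 31.144 N, so that mass slides down and the 7 kg mass slides up. Taking that direction as positive, Newton's second law for the whole system gives 53.291 − 31.144 = (7 + 6) a, so a = 22.147 / 13 = 1.7036 m/s².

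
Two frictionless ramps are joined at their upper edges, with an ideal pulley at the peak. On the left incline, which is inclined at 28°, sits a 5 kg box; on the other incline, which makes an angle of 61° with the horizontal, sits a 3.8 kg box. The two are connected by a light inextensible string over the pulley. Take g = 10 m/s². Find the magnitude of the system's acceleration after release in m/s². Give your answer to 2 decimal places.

1.11 m/s²

Resolve each weight along its own incline: the 5 kg mass has component 5 × 10 × sin 28° = 23.474 N down its slope, and the 3.8 kg mass has 3.8 × 10 × sin 61° = 33.236 N down its slope.
The 3.8 kg side's 33.236 N exceeds the other side's 23.474 N, so that mass slides down and the 5 kg mass slides up. Taking that direction as positive, Newton's second law for the whole system gives 33.236 − 23.474 = (5 + 3.8) a, so a = 9.762 / 8.8 = 1.1093 m/s².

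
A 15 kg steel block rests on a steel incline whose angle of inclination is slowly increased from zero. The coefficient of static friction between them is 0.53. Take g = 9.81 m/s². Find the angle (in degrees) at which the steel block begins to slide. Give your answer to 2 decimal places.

At the threshold of sliding, static friction is at its maximum μ_s N and exactly balances the weight component along the incline: mg sin θ = μ_s mg cos θ.
Hence tan θ = μ_s = 0.53, so θ = arctan(0.53) = 27.9236°.

27.92°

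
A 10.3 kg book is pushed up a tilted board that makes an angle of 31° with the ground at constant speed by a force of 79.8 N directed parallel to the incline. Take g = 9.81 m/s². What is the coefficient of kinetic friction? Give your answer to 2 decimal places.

At constant speed ΣF = 0 along the incline. The applied 79.8 N acts up the slope; the weight component mg sin 31° = 52.041 N and kinetic friction μN both act down the slope.
So 79.8 = 52.041 + μ × 86.611, giving μ = (79.8 − 52.041) / 86.611 = 0.3205.

0.32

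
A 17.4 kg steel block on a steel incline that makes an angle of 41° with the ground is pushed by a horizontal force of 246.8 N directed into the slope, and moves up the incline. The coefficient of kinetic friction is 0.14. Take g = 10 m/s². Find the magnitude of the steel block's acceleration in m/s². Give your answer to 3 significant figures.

1.78 m/s²

The horizontal push has components F cos 41° = 246.8 × 0.7547 = 186.260 N up the incline and F sin 41° = 246.8 × 0.6561 = 161.925 N pressing into the surface.
The normal force is therefore N = mg cos 41° + F sin 41° = 131.318 + 161.925 = 293.243 N, and kinetic friction down the slope is μN = 0.14 × 293.243 = 41.054 N.
Along the incline: F cos 41° − mg sin 41° − μN = ma, so 186.260 − 114.161 − 41.054 = 17.4 a, giving a = 1.7842 m/s².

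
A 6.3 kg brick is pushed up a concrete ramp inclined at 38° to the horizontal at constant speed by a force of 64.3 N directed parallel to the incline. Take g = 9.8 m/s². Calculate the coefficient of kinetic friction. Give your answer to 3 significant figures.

At constant speed ΣF = 0 along the incline. The applied 64.3 N acts up the slope; the weight component mg sin 38° = 38.011 N and kinetic friction μN both act down the slope.
So 64.3 = 38.011 + μ × 48.652, giving μ = (64.3 − 38.011) / 48.652 = 0.5403.

0.540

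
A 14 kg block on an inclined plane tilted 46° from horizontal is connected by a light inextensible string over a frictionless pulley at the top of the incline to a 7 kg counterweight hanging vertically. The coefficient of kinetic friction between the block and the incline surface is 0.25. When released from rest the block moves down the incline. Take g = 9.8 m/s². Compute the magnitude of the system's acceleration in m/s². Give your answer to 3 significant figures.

For the block on the incline: the weight component along the slope is m₁g sin 46° = 14 × 9.8 × 0.7193 = 98.688 N and the normal force is N = m₁g cos 46° = 95.307 N.
Kinetic friction opposes the block's motion down the incline: f = μN = 0.25 × 95.307 = 23.827 N acting up the slope.
Newton's second law for the block (down-slope positive): 98.688 − 23.827 − T = 14 a. For the hanging counterweight (upward positive): T − 7 × 9.8 = 7 a.
Adding the two equations eliminates T: 6.261 = 21 a, so a = 0.2981 m/s².

0.298 m/s²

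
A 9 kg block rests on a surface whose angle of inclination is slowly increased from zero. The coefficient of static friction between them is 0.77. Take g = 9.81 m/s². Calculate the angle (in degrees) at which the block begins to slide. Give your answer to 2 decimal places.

37.60°

At the threshold of sliding, static friction is at its maximum μ_s N and exactly balances the weight component along the incline: mg sin θ = μ_s mg cos θ.
Hence tan θ = μ_s = 0.77, so θ = arctan(0.77) = 37.5963°.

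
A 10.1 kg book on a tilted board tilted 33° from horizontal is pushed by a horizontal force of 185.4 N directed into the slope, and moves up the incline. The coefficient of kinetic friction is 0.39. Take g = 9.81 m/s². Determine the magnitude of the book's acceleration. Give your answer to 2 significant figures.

The horizontal push has components F cos 33° = 185.4 × 0.8387 = 155.495 N up the incline and F sin 33° = 185.4 × 0.5446 = 100.969 N pressing into the surface.
The normal force is therefore N = mg cos 33° + F sin 33° = 83.099 + 100.969 = 184.068 N, and kinetic friction down the slope is μN = 0.39 × 184.068 = 71.787 N.
Along the incline: F cos 33° − mg sin 33° − μN = ma, so 155.495 − 53.960 − 71.787 = 10.1 a, giving a = 2.9453 m/s².

2.9 m/s²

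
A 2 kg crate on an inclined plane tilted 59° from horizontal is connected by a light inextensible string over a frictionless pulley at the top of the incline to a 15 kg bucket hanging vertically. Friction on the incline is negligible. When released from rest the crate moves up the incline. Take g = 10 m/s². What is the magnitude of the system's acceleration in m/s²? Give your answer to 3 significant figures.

7.82 m/s²

For the crate on the incline: the weight component along the slope is m₁g sin 59° = 2 × 10 × 0.8572 = 17.144 N and the normal force is N = m₁g cos 59° = 10.301 N.
Newton's second law for the crate (up-slope positive): T − 17.144 = 2 a. For the hanging bucket (downward positive): 15 × 10 − T = 15 a.
Adding the two equations eliminates T: 132.856 = 17 a, so a = 7.8151 m/s².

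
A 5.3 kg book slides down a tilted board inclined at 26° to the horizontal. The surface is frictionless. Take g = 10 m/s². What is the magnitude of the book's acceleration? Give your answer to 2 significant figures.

Resolving the weight along the incline: the component pulling the book down the slope is mg sin 26° = 5.3 × 10 × 0.4384 = 23.235 N, and the normal force is N = mg cos 26° = 5.3 × 10 × 0.8988 = 47.636 N.
With no friction the net force along the incline is 23.235 N, so a = g sin 26° = 23.235 / 5.3 = 4.3840 m/s².

4.4 m/s²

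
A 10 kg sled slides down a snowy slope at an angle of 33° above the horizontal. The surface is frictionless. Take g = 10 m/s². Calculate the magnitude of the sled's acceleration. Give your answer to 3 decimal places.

Resolving the weight along the incline: the component pulling the sled down the slope is mg sin 33° = 10 × 10 × 0.5446 = 54.460 N, and the normal force is N = mg cos 33° = 10 × 10 × 0.8387 = 83.870 N.
With no friction the net force along the incline is 54.460 N, so a = g sin 33° = 54.460 / 10 = 5.4460 m/s².

5.446 m/s²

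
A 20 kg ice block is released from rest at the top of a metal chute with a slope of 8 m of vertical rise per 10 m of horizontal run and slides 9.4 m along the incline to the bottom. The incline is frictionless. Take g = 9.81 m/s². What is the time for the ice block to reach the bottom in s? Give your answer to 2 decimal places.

The weight component along the incline is mg sin 38.66° = 122.565 N and the normal force is N = mg cos 38.66° = 153.206 N.
With no friction, a = g sin 38.66° = 6.1283 m/s².
Starting from rest, L = ½at², so t = √(2L/a) = √(2 × 9.4 / 6.1283) = 1.7515 s.

1.75 s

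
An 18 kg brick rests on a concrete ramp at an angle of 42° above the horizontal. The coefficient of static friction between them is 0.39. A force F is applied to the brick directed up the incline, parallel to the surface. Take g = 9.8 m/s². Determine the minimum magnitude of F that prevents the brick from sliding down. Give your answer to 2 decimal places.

The normal force is N = mg cos 42° = 131.091 N. With F at its minimum the brick is on the verge of sliding down, so static friction is at its maximum μ_s N = 0.39 × 131.091 = 51.125 N and acts up the slope.
Equilibrium along the incline: F + μ_s N = mg sin 42°, so F = 118.035 − 51.125 = 66.910 N.

66.91 N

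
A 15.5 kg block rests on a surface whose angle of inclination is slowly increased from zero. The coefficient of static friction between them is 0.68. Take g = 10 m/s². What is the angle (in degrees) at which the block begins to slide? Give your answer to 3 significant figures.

34.2°

At the threshold of sliding, static friction is at its maximum μ_s N and exactly balances the weight component along the incline: mg sin θ = μ_s mg cos θ.
Hence tan θ = μ_s = 0.68, so θ = arctan(0.68) = 34.2157°.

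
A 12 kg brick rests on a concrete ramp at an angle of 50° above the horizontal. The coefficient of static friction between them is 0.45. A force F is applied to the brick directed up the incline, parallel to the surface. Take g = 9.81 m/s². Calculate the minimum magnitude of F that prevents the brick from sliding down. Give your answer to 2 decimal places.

The normal force is N = mg cos 50° = 75.669 N. With F at its minimum the brick is on the verge of sliding down, so static friction is at its maximum μ_s N = 0.45 × 75.669 = 34.051 N and acts up the slope.
Equilibrium along the incline: F + μ_s N = mg sin 50°, so F = 90.179 − 34.051 = 56.128 N.

56.13 N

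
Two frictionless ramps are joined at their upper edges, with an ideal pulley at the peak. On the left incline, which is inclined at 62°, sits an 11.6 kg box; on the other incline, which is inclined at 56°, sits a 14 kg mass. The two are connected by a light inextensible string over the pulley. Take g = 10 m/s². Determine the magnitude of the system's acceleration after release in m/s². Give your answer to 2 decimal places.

Resolve each weight along its own incline: the 11.6 kg mass has component 11.6 × 10 × sin 62° = 102.422 N down its slope, and the 14 kg mass has 14 × 10 × sin 56° = 116.065 N down its slope.
The 14 kg side's 116.065 N exceeds the other side's 102.422 N, so that mass slides down and the 11.6 kg mass slides up. Taking that direction as positive, Newton's second law for the whole system gives 116.065 − 102.422 = (11.6 + 14) a, so a = 13.643 / 25.6 = 0.5329 m/s².

0.53 m/s²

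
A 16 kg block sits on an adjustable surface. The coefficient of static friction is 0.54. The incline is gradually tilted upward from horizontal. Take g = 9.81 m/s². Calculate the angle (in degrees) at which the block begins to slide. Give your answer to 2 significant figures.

28°

At the threshold of sliding, static friction is at its maximum μ_s N and exactly balances the weight component along the incline: mg sin θ = μ_s mg cos θ.
Hence tan θ = μ_s = 0.54, so θ = arctan(0.54) = 28.3690°.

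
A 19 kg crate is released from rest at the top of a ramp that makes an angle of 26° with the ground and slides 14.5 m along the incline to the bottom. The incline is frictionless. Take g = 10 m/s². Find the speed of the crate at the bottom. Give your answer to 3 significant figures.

11.3 m/s

The weight component along the incline is mg sin 26° = 83.291 N and the normal force is N = mg cos 26° = 170.771 N.
With no friction, a = g sin 26° = 4.3837 m/s².
Starting from rest over a distance of 14.5 m, v² = 2aL = 2 × 4.3837 × 14.5 = 127.1273, so v = 11.2751 m/s.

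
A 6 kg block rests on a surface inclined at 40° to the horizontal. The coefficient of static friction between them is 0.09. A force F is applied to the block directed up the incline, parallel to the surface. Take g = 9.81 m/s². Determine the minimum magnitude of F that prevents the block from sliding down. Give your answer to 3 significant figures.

The normal force is N = mg cos 40° = 45.089 N. With F at its minimum the block is on the verge of sliding down, so static friction is at its maximum μ_s N = 0.09 × 45.089 = 4.058 N and acts up the slope.
Equilibrium along the incline: F + μ_s N = mg sin 40°, so F = 37.834 − 4.058 = 33.776 N.

33.8 N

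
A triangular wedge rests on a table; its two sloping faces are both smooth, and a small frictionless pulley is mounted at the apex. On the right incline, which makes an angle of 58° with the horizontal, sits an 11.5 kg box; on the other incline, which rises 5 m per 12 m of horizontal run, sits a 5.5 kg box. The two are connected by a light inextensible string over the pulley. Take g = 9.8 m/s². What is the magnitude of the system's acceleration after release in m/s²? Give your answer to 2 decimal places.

Resolve each weight along its own incline: the 11.5 kg mass has component 11.5 × 9.8 × sin 58° = 95.575 N down its slope, and the 5.5 kg mass has 5.5 × 9.8 × sin 22.62° = 20.731 N down its slope.
The 11.5 kg side's 95.575 N exceeds the other side's 20.731 N, so that mass slides down and the 5.5 kg mass slides up. Taking that direction as positive, Newton's second law for the whole system gives 95.575 − 20.731 = (11.5 + 5.5) a, so a = 74.844 / 17 = 4.4026 m/s².

4.40 m/s²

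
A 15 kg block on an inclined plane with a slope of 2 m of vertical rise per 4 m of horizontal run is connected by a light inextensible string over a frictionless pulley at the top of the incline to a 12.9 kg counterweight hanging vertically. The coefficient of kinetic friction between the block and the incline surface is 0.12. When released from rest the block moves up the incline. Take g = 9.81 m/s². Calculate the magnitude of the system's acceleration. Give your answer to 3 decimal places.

For the block on the incline: the weight component along the slope is m₁g sin 26.57° = 15 × 9.81 × 0.4472 = 65.805 N and the normal force is N = m₁g cos 26.57° = 131.615 N.
Kinetic friction opposes the block's motion up the incline: f = μN = 0.12 × 131.615 = 15.794 N acting down the slope.
Newton's second law for the block (up-slope positive): T − 65.805 − 15.794 = 15 a. For the hanging counterweight (downward positive): 12.9 × 9.81 − T = 12.9 a.
Adding the two equations eliminates T: 44.950 = 27.9 a, so a = 1.6111 m/s².

1.611 m/s²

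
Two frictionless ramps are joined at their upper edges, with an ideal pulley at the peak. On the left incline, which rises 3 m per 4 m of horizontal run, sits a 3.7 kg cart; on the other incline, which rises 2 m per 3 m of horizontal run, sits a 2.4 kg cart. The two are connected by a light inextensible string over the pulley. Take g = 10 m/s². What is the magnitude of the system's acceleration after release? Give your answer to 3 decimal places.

Resolve each weight along its own incline: the 3.7 kg mass has component 3.7 × 10 × sin 36.87° = 22.200 N down its slope, and the 2.4 kg mass has 2.4 × 10 × sin 33.69° = 13.313 N down its slope.
The 3.7 kg side's 22.200 N exceeds the other side's 13.313 N, so that mass slides down and the 2.4 kg mass slides up. Taking that direction as positive, Newton's second law for the whole system gives 22.200 − 13.313 = (3.7 + 2.4) a, so a = 8.887 / 6.1 = 1.4569 m/s².

1.457 m/s²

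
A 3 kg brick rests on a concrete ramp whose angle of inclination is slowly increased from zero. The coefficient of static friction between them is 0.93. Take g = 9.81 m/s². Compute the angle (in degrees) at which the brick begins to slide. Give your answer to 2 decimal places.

At the threshold of sliding, static friction is at its maximum μ_s N and exactly balances the weight component along the incline: mg sin θ = μ_s mg cos θ.
Hence tan θ = μ_s = 0.93, so θ = arctan(0.93) = 42.9228°.

42.92°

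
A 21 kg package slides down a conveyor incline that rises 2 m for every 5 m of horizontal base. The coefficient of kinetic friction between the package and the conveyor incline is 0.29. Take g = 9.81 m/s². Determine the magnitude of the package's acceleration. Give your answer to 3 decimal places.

1.002 m/s²

Resolving the weight along the incline: the component pulling the package down the slope is mg sin 21.80° = 21 × 9.81 × 0.3714 = 76.512 N, and the normal force is N = mg cos 21.80° = 21 × 9.81 × 0.9285 = 191.280 N.
Kinetic friction acts up the slope with magnitude f = μN = 0.29 × 191.280 = 55.471 N.
Net force along the incline is 76.512 − 55.471 = 21.041 N, so a = 21.041 / 21 = 1.0020 m/s².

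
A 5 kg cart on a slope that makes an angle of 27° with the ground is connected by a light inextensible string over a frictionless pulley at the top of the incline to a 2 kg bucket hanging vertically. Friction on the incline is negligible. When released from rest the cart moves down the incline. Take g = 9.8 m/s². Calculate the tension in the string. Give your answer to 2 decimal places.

For the cart on the incline: the weight component along the slope is m₁g sin 27° = 5 × 9.8 × 0.4540 = 22.246 N and the normal force is N = m₁g cos 27° = 43.659 N.
Newton's second law for the cart (down-slope positive): 22.246 − T = 5 a. For the hanging bucket (upward positive): T − 2 × 9.8 = 2 a.
Adding the two equations eliminates T: 2.646 = 7 a, so a = 0.3780 m/s².
Then from the hanging bucket's equation, T = 2 × (9.8 + 0.3780) = 20.356 N.

20.36 N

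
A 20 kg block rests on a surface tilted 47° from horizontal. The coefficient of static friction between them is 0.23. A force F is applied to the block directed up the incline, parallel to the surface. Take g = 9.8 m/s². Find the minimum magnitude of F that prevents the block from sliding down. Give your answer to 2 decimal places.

The normal force is N = mg cos 47° = 133.672 N. With F at its minimum the block is on the verge of sliding down, so static friction is at its maximum μ_s N = 0.23 × 133.672 = 30.745 N and acts up the slope.
Equilibrium along the incline: F + μ_s N = mg sin 47°, so F = 143.345 − 30.745 = 112.600 N.

112.60 N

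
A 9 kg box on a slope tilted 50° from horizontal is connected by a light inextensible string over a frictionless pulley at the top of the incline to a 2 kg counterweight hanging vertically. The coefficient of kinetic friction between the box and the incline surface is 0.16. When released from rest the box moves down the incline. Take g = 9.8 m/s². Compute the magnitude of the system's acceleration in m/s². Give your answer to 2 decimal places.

3.54 m/s²

For the box on the incline: the weight component along the slope is m₁g sin 50° = 9 × 9.8 × 0.7660 = 67.561 N and the normal force is N = m₁g cos 50° = 56.694 N.
Kinetic friction opposes the box's motion down the incline: f = μN = 0.16 × 56.694 = 9.071 N acting up the slope.
Newton's second law for the box (down-slope positive): 67.561 − 9.071 − T = 9 a. For the hanging counterweight (upward positive): T − 2 × 9.8 = 2 a.
Adding the two equations eliminates T: 38.890 = 11 a, so a = 3.5355 m/s².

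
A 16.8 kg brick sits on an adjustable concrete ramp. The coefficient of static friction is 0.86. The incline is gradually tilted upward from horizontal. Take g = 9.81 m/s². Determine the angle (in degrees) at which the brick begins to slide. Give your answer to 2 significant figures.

41°

At the threshold of sliding, static friction is at its maximum μ_s N and exactly balances the weight component along the incline: mg sin θ = μ_s mg cos θ.
Hence tan θ = μ_s = 0.86, so θ = arctan(0.86) = 40.6955°.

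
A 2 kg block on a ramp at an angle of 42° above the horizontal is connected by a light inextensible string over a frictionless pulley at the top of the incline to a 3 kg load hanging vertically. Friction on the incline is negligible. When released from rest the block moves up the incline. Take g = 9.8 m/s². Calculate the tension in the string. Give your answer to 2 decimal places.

For the block on the incline: the weight component along the slope is m₁g sin 42° = 2 × 9.8 × 0.6691 = 13.114 N and the normal force is N = m₁g cos 42° = 14.566 N.
Newton's second law for the block (up-slope positive): T − 13.114 = 2 a. For the hanging load (downward positive): 3 × 9.8 − T = 3 a.
Adding the two equations eliminates T: 16.286 = 5 a, so a = 3.2572 m/s².
Then from the hanging load's equation, T = 3 × (9.8 − 3.2572) = 19.628 N.

19.63 N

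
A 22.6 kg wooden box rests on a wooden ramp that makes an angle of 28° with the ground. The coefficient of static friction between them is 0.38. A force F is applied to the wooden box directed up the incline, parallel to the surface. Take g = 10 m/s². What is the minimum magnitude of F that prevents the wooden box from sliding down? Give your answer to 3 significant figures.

30.3 N

The normal force is N = mg cos 28° = 199.546 N. With F at its minimum the wooden box is on the verge of sliding down, so static friction is at its maximum μ_s N = 0.38 × 199.546 = 75.827 N and acts up the slope.
Equilibrium along the incline: F + μ_s N = mg sin 28°, so F = 106.101 − 75.827 = 30.274 N.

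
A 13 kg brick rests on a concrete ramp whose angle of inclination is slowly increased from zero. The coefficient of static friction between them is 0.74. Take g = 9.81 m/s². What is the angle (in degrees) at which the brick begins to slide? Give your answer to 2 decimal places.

36.50°

At the threshold of sliding, static friction is at its maximum μ_s N and exactly balances the weight component along the incline: mg sin θ = μ_s mg cos θ.
Hence tan θ = μ_s = 0.74, so θ = arctan(0.74) = 36.5014°.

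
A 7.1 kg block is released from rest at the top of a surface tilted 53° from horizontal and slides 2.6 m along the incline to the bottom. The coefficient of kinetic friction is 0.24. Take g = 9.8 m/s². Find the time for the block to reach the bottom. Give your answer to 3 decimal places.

0.901 s

The weight component along the incline is mg sin 53° = 55.569 N and the normal force is N = mg cos 53° = 41.874 N.
Friction up the slope is f = μN = 0.24 × 41.874 = 10.050 N, so the net downslope force is 55.569 − 10.050 = 45.519 N and a = 45.519 / 7.1 = 6.4111 m/s².
Starting from rest, L = ½at², so t = √(2L/a) = √(2 × 2.6 / 6.4111) = 0.9006 s.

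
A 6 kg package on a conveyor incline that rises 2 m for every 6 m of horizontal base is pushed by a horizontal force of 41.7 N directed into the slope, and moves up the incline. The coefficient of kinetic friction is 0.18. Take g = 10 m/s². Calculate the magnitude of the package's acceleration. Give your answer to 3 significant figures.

The horizontal push has components F cos 18.43° = 41.7 × 0.9487 = 39.561 N up the incline and F sin 18.43° = 41.7 × 0.3162 = 13.186 N pressing into the surface.
The normal force is therefore N = mg cos 18.43° + F sin 18.43° = 56.922 + 13.186 = 70.108 N, and kinetic friction down the slope is μN = 0.18 × 70.108 = 12.619 N.
Along the incline: F cos 18.43° − mg sin 18.43° − μN = ma, so 39.561 − 18.972 − 12.619 = 6 a, giving a = 1.3283 m/s².

1.33 m/s²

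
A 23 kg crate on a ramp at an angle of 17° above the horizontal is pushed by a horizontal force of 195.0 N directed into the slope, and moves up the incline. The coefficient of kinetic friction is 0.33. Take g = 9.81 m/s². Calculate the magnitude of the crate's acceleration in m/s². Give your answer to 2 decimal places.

The horizontal push has components F cos 17° = 195.0 × 0.9563 = 186.478 N up the incline and F sin 17° = 195.0 × 0.2924 = 57.018 N pressing into the surface.
The normal force is therefore N = mg cos 17° + F sin 17° = 215.770 + 57.018 = 272.788 N, and kinetic friction down the slope is μN = 0.33 × 272.788 = 90.020 N.
Along the incline: F cos 17° − mg sin 17° − μN = ma, so 186.478 − 65.974 − 90.020 = 23 a, giving a = 1.3254 m/s².

1.33 m/s²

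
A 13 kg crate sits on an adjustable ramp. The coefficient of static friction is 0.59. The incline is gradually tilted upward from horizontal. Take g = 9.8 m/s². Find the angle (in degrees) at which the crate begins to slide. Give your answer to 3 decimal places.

30.541°

At the threshold of sliding, static friction is at its maximum μ_s N and exactly balances the weight component along the incline: mg sin θ = μ_s mg cos θ.
Hence tan θ = μ_s = 0.59, so θ = arctan(0.59) = 30.5406°.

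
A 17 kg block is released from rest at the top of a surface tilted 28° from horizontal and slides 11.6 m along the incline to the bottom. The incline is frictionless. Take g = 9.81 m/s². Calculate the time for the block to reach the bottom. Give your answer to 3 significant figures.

2.24 s

The weight component along the incline is mg sin 28° = 78.294 N and the normal force is N = mg cos 28° = 147.249 N.
With no friction, a = g sin 28° = 4.6055 m/s².
Starting from rest, L = ½at², so t = √(2L/a) = √(2 × 11.6 / 4.6055) = 2.2444 s.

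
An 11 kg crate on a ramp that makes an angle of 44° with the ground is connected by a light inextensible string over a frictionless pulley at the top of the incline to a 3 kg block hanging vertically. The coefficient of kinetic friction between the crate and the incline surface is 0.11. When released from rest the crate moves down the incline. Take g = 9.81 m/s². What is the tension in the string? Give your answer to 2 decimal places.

37.36 N

For the crate on the incline: the weight component along the slope is m₁g sin 44° = 11 × 9.81 × 0.6947 = 74.965 N and the normal force is N = m₁g cos 44° = 77.624 N.
Kinetic friction opposes the crate's motion down the incline: f = μN = 0.11 × 77.624 = 8.539 N acting up the slope.
Newton's second law for the crate (down-slope positive): 74.965 − 8.539 − T = 11 a. For the hanging block (upward positive): T − 3 × 9.81 = 3 a.
Adding the two equations eliminates T: 36.996 = 14 a, so a = 2.6426 m/s².
Then from the hanging block's equation, T = 3 × (9.81 + 2.6426) = 37.358 N.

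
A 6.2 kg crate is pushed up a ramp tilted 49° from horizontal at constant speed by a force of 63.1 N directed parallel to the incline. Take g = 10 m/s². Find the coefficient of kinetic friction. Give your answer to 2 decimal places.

At constant speed ΣF = 0 along the incline. The applied 63.1 N acts up the slope; the weight component mg sin 49° = 46.792 N and kinetic friction μN both act down the slope.
So 63.1 = 46.792 + μ × 40.676, giving μ = (63.1 − 46.792) / 40.676 = 0.4009.

0.40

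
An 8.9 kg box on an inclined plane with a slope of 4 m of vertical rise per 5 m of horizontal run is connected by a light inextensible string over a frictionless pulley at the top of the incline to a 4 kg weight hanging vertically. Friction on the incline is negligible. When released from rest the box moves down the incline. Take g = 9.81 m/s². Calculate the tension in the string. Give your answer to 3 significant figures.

44.0 N

For the box on the incline: the weight component along the slope is m₁g sin 38.66° = 8.9 × 9.81 × 0.6247 = 54.542 N and the normal force is N = m₁g cos 38.66° = 68.177 N.
Newton's second law for the box (down-slope positive): 54.542 − T = 8.9 a. For the hanging weight (upward positive): T − 4 × 9.81 = 4 a.
Adding the two equations eliminates T: 15.302 = 12.9 a, so a = 1.1862 m/s².
Then from the hanging weight's equation, T = 4 × (9.81 + 1.1862) = 43.985 N.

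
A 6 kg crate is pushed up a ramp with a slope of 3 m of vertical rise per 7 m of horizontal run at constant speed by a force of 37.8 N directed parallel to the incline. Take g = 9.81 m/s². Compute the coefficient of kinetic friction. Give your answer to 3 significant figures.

0.270

At constant speed ΣF = 0 along the incline. The applied 37.8 N acts up the slope; the weight component mg sin 23.20° = 23.186 N and kinetic friction μN both act down the slope.
So 37.8 = 23.186 + μ × 54.101, giving μ = (37.8 − 23.186) / 54.101 = 0.2701.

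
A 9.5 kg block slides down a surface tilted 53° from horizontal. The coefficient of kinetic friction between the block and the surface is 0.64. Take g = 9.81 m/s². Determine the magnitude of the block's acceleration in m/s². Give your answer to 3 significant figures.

Resolving the weight along the incline: the component pulling the block down the slope is mg sin 53° = 9.5 × 9.81 × 0.7986 = 74.426 N, and the normal force is N = mg cos 53° = 9.5 × 9.81 × 0.6018 = 56.085 N.
Kinetic friction acts up the slope with magnitude f = μN = 0.64 × 56.085 = 35.894 N.
Net force along the incline is 74.426 − 35.894 = 38.532 N, so a = 38.532 / 9.5 = 4.0560 m/s².

4.06 m/s²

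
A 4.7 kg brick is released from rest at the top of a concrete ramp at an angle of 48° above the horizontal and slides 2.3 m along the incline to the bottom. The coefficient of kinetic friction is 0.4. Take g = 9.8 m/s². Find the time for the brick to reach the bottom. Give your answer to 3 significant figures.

The weight component along the incline is mg sin 48° = 34.229 N and the normal force is N = mg cos 48° = 30.820 N.
Friction up the slope is f = μN = 0.4 × 30.820 = 12.328 N, so the net downslope force is 34.229 − 12.328 = 21.901 N and a = 21.901 / 4.7 = 4.6598 m/s².
Starting from rest, L = ½at², so t = √(2L/a) = √(2 × 2.3 / 4.6598) = 0.9936 s.

0.994 s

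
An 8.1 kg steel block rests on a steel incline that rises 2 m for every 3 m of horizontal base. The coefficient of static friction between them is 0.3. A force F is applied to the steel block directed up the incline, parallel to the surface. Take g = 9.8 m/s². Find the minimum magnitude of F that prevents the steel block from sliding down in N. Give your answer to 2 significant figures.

The normal force is N = mg cos 33.69° = 66.048 N. With F at its minimum the steel block is on the verge of sliding down, so static friction is at its maximum μ_s N = 0.3 × 66.048 = 19.814 N and acts up the slope.
Equilibrium along the incline: F + μ_s N = mg sin 33.69°, so F = 44.032 − 19.814 = 24.218 N.

24 N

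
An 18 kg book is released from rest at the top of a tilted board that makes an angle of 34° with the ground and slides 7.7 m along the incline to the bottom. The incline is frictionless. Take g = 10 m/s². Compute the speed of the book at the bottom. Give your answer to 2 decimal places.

The weight component along the incline is mg sin 34° = 100.655 N and the normal force is N = mg cos 34° = 149.227 N.
With no friction, a = g sin 34° = 5.5919 m/s².
Starting from rest over a distance of 7.7 m, v² = 2aL = 2 × 5.5919 × 7.7 = 86.1153, so v = 9.2798 m/s.

9.28 m/s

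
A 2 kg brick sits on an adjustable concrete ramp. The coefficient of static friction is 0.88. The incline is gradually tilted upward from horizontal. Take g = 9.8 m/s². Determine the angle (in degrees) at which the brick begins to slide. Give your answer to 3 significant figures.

At the threshold of sliding, static friction is at its maximum μ_s N and exactly balances the weight component along the incline: mg sin θ = μ_s mg cos θ.
Hence tan θ = μ_s = 0.88, so θ = arctan(0.88) = 41.3478°.

41.3°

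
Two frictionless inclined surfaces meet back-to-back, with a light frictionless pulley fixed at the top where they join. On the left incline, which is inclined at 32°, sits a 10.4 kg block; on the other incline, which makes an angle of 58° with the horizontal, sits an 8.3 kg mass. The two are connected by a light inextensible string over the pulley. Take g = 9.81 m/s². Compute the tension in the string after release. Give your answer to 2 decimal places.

62.40 N

Resolve each weight along its own incline: the 10.4 kg mass has component 10.4 × 9.81 × sin 32° = 54.064 N down its slope, and the 8.3 kg mass has 8.3 × 9.81 × sin 58° = 69.051 N down its slope.
The 8.3 kg side's 69.051 N exceeds the other side's 54.064 N, so that mass slides down and the 10.4 kg mass slides up. Taking that direction as positive, Newton's second law for the whole system gives 69.051 − 54.064 = (10.4 + 8.3) a, so a = 14.987 / 18.7 = 0.8014 m/s².
For the 10.4 kg mass (up-slope positive): T − 54.064 = 10.4 × 0.8014, so T = 62.399 N.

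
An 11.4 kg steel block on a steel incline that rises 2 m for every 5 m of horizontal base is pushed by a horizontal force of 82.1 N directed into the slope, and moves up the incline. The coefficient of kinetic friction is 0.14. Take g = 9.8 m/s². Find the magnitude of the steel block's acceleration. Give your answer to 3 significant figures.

1.40 m/s²

The horizontal push has components F cos 21.80° = 82.1 × 0.9285 = 76.230 N up the incline and F sin 21.80° = 82.1 × 0.3714 = 30.492 N pressing into the surface.
The normal force is therefore N = mg cos 21.80° + F sin 21.80° = 103.732 + 30.492 = 134.224 N, and kinetic friction down the slope is μN = 0.14 × 134.224 = 18.791 N.
Along the incline: F cos 21.80° − mg sin 21.80° − μN = ma, so 76.230 − 41.493 − 18.791 = 11.4 a, giving a = 1.3988 m/s².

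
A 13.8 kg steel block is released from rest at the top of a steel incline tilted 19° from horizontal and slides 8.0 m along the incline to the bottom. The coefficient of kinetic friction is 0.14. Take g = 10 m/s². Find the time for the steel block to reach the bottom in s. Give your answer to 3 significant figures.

2.88 s

The weight component along the incline is mg sin 19° = 44.928 N and the normal force is N = mg cos 19° = 130.482 N.
Friction up the slope is f = μN = 0.14 × 130.482 = 18.267 N, so the net downslope force is 44.928 − 18.267 = 26.661 N and a = 26.661 / 13.8 = 1.9320 m/s².
Starting from rest, L = ½at², so t = √(2L/a) = √(2 × 8.0 / 1.9320) = 2.8778 s.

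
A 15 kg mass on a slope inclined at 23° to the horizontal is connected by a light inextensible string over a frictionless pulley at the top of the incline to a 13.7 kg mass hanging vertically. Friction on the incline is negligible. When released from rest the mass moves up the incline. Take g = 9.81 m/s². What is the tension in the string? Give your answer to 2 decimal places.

For the mass on the incline: the weight component along the slope is m₁g sin 23° = 15 × 9.81 × 0.3907 = 57.492 N and the normal force is N = m₁g cos 23° = 135.452 N.
Newton's second law for the mass (up-slope positive): T − 57.492 = 15 a. For the hanging mass (downward positive): 13.7 × 9.81 − T = 13.7 a.
Adding the two equations eliminates T: 76.905 = 28.7 a, so a = 2.6796 m/s².
Then from the hanging mass's equation, T = 13.7 × (9.81 − 2.6796) = 97.686 N.

97.69 N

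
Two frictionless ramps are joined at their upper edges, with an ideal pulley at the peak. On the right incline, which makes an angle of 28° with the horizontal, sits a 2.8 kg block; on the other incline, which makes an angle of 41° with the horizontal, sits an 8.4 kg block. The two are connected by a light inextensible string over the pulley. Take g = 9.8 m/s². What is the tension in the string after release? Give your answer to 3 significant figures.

Resolve each weight along its own incline: the 2.8 kg mass has component 2.8 × 9.8 × sin 28° = 12.882 N down its slope, and the 8.4 kg mass has 8.4 × 9.8 × sin 41° = 54.007 N down its slope.
The 8.4 kg side's 54.007 N exceeds the other side's 12.882 N, so that mass slides down and the 2.8 kg mass slides up. Taking that direction as positive, Newton's second law for the whole system gives 54.007 − 12.882 = (2.8 + 8.4) a, so a = 41.125 / 11.2 = 3.6719 m/s².
For the 2.8 kg mass (up-slope positive): T − 12.882 = 2.8 × 3.6719, so T = 23.163 N.

23.2 N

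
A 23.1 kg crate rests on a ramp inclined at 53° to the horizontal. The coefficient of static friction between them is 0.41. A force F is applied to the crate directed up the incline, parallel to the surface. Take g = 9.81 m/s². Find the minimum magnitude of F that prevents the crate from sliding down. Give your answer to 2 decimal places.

The normal force is N = mg cos 53° = 136.378 N. With F at its minimum the crate is on the verge of sliding down, so static friction is at its maximum μ_s N = 0.41 × 136.378 = 55.915 N and acts up the slope.
Equilibrium along the incline: F + μ_s N = mg sin 53°, so F = 180.980 − 55.915 = 125.065 N.

125.06 N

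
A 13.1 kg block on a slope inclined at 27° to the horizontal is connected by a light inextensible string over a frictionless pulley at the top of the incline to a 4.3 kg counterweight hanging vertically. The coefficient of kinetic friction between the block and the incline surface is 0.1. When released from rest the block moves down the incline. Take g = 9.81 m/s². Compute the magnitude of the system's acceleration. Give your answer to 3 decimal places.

For the block on the incline: the weight component along the slope is m₁g sin 27° = 13.1 × 9.81 × 0.4540 = 58.344 N and the normal force is N = m₁g cos 27° = 114.504 N.
Kinetic friction opposes the block's motion down the incline: f = μN = 0.1 × 114.504 = 11.450 N acting up the slope.
Newton's second law for the block (down-slope positive): 58.344 − 11.450 − T = 13.1 a. For the hanging counterweight (upward positive): T − 4.3 × 9.81 = 4.3 a.
Adding the two equations eliminates T: 4.711 = 17.4 a, so a = 0.2707 m/s².

0.271 m/s²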